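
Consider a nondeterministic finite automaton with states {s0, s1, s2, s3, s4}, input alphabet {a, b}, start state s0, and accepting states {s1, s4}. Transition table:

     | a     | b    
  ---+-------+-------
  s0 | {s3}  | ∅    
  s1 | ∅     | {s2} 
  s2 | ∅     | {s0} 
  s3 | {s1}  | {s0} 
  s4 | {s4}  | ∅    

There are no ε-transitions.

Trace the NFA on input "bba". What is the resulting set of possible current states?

∅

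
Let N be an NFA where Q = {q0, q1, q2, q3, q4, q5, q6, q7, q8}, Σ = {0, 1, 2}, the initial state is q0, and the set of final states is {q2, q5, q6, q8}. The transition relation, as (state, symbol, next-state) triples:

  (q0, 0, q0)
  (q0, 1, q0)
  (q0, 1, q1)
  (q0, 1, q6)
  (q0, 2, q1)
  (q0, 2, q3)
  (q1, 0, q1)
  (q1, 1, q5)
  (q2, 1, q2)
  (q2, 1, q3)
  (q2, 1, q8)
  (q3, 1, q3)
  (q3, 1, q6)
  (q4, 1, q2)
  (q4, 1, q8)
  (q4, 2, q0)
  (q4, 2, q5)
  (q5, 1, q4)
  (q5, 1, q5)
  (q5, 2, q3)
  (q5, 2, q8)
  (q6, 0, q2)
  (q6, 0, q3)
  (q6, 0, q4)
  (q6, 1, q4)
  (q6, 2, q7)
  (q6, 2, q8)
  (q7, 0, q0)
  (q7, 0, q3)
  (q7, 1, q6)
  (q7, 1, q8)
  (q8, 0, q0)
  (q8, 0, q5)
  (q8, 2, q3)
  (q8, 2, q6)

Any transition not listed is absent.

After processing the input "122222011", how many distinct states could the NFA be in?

Start in {q0}.
Read '1': {q0} → {q0, q1, q6}.
Read '2': {q0, q1, q6} → {q1, q3, q7, q8}.
Read '2': {q1, q3, q7, q8} → {q3, q6}.
Read '2': {q3, q6} → {q7, q8}.
Read '2': {q7, q8} → {q3, q6}.
Read '2': {q3, q6} → {q7, q8}.
Read '0': {q7, q8} → {q0, q3, q5}.
Read '1': {q0, q3, q5} → {q0, q1, q3, q4, q5, q6}.
Read '1': {q0, q1, q3, q4, q5, q6} → {q0, q1, q2, q3, q4, q5, q6, q8}.
That set has 8 states.

8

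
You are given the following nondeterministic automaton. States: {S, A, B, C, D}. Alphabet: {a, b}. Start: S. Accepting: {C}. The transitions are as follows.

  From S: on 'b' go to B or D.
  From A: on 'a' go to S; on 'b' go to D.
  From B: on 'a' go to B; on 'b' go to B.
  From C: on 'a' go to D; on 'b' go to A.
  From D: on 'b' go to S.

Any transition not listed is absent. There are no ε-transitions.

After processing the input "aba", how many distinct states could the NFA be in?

Start in {S}.
Read 'a': {S} → ∅.
The set is empty and remains empty for the remaining 2 symbols.
That set has 0 states.

0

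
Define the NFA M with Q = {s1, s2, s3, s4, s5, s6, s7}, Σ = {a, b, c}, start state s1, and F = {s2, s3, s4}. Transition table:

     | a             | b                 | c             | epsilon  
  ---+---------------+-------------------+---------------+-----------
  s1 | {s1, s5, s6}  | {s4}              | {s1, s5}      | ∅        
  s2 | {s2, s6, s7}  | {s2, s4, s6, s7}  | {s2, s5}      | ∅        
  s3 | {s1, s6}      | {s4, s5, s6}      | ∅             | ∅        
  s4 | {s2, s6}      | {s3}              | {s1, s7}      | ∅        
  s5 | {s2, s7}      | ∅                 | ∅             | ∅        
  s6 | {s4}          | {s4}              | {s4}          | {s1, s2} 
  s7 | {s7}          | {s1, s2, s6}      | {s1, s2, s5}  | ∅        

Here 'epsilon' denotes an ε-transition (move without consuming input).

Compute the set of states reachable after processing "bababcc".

Start in {s1}.
Read 'b': {s1} → {s4}.
Read 'a': {s4} → {s1, s2, s6}.
Read 'b': {s1, s2, s6} → {s1, s2, s4, s6, s7}.
Read 'a': {s1, s2, s4, s6, s7} → {s1, s2, s4, s5, s6, s7}.
Read 'b': {s1, s2, s4, s5, s6, s7} → {s1, s2, s3, s4, s6, s7}.
Read 'c': {s1, s2, s3, s4, s6, s7} → {s1, s2, s4, s5, s7}.
Read 'c': {s1, s2, s4, s5, s7} → {s1, s2, s5, s7}.

{s1, s2, s5, s7}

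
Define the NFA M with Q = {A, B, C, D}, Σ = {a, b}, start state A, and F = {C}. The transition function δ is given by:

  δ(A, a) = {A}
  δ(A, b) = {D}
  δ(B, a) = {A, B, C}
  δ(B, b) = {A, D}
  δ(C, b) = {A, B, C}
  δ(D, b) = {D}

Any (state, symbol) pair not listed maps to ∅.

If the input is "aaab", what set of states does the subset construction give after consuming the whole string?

{D}

Start in {A}.
Read 'a': {A} → {A}.
Read 'a': {A} → {A}.
Read 'a': {A} → {A}.
Read 'b': {A} → {D}.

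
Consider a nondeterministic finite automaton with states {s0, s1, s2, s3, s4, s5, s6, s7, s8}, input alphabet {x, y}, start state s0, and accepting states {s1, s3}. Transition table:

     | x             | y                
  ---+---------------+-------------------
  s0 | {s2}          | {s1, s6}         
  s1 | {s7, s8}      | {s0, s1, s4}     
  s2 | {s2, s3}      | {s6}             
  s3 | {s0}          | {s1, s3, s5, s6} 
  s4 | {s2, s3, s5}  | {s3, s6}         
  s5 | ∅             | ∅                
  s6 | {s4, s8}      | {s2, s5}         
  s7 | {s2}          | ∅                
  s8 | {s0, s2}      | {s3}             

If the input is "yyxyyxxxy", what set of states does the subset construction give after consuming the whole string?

Start in {s0}.
Read 'y': {s0} → {s1, s6}.
Read 'y': {s1, s6} → {s0, s1, s2, s4, s5}.
Read 'x': {s0, s1, s2, s4, s5} → {s2, s3, s5, s7, s8}.
Read 'y': {s2, s3, s5, s7, s8} → {s1, s3, s5, s6}.
Read 'y': {s1, s3, s5, s6} → {s0, s1, s2, s3, s4, s5, s6}.
Read 'x': {s0, s1, s2, s3, s4, s5, s6} → {s0, s2, s3, s4, s5, s7, s8}.
Read 'x': {s0, s2, s3, s4, s5, s7, s8} → {s0, s2, s3, s5}.
Read 'x': {s0, s2, s3, s5} → {s0, s2, s3}.
Read 'y': {s0, s2, s3} → {s1, s3, s5, s6}.

{s1, s3, s5, s6}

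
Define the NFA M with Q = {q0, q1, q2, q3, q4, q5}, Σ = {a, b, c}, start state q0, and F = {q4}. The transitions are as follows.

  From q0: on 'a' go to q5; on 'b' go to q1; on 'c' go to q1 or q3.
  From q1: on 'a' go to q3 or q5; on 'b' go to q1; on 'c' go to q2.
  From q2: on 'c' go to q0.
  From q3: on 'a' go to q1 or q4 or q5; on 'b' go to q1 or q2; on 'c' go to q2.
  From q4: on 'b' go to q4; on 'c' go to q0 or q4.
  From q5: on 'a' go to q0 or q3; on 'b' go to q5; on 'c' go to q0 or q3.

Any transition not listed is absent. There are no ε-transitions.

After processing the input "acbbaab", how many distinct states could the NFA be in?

4

Start in {q0}.
Read 'a': q0→{q5}; now {q5}.
Read 'c': q5→{q0, q3}; now {q0, q3}.
Read 'b': q0→{q1}, q3→{q1, q2}; now {q1, q2}.
Read 'b': q1→{q1}, q2→∅; now {q1}.
Read 'a': q1→{q3, q5}; now {q3, q5}.
Read 'a': q3→{q1, q4, q5}, q5→{q0, q3}; now {q0, q1, q3, q4, q5}.
Read 'b': q0→{q1}, q1→{q1}, q3→{q1, q2}, q4→{q4}, q5→{q5}; now {q1, q2, q4, q5}.
That set has 4 states.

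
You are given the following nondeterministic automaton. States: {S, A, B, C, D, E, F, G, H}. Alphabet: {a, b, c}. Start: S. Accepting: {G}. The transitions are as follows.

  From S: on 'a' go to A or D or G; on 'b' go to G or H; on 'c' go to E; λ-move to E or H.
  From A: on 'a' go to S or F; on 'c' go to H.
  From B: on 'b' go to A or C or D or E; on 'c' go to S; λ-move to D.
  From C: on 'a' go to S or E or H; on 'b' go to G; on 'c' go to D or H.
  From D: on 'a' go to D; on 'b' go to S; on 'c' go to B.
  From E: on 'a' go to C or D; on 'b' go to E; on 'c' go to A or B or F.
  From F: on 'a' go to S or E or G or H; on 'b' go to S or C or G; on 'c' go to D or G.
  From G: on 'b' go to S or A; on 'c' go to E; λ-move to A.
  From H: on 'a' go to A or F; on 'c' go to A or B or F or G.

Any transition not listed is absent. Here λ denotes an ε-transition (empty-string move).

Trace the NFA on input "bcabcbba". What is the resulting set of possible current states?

{S, A, C, D, E, F, G, H}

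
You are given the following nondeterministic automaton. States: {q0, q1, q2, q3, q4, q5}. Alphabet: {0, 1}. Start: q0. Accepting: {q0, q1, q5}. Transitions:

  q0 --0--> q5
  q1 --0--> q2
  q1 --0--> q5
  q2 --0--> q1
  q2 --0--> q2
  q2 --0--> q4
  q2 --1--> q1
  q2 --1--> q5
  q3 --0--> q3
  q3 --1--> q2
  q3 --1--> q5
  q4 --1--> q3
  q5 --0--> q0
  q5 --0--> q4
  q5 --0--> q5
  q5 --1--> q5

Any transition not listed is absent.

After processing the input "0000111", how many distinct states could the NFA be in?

Start in {q0}.
Read '0': q0→{q5}; now {q5}.
Read '0': q5→{q0, q4, q5}; now {q0, q4, q5}.
Read '0': q0→{q5}, q4→∅, q5→{q0, q4, q5}; now {q0, q4, q5}.
Read '0': q0→{q5}, q4→∅, q5→{q0, q4, q5}; now {q0, q4, q5}.
Read '1': q0→∅, q4→{q3}, q5→{q5}; now {q3, q5}.
Read '1': q3→{q2, q5}, q5→{q5}; now {q2, q5}.
Read '1': q2→{q1, q5}, q5→{q5}; now {q1, q5}.
That set has 2 states.

2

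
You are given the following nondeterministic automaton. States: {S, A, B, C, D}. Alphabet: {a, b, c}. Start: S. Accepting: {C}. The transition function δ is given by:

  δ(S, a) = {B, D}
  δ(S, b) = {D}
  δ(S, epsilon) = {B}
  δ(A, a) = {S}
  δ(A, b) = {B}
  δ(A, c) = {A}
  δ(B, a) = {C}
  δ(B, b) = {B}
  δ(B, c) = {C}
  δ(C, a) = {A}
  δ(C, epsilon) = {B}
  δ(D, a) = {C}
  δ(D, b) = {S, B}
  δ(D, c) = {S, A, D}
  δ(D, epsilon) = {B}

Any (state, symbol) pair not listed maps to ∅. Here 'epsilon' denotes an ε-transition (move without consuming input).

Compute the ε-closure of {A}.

{A}

Begin with {A}.
No ε-moves leave this set, so the closure equals the set itself.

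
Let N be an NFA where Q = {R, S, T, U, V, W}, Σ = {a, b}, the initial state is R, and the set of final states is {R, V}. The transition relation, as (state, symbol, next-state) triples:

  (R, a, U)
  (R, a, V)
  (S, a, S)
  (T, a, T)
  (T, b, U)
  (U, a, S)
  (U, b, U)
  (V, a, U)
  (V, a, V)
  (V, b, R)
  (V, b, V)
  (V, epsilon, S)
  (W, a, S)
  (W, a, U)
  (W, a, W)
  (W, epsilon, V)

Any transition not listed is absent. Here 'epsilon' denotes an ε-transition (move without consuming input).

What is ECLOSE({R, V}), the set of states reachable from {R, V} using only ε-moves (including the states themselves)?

Begin with {R, V}.
ε-move V → S; add S.

{R, S, V}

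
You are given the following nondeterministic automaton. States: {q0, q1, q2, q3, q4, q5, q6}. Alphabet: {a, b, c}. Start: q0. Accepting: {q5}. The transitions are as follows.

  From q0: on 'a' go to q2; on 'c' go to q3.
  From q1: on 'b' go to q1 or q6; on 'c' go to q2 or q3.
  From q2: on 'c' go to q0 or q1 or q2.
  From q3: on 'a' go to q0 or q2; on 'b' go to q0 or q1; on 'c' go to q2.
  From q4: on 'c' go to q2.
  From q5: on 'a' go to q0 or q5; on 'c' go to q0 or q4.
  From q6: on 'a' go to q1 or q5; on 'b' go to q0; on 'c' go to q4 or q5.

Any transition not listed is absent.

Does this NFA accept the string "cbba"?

Start in {q0}.
Read 'c': q0→{q3}; now {q3}.
Read 'b': q3→{q0, q1}; now {q0, q1}.
Read 'b': q0→∅, q1→{q1, q6}; now {q1, q6}.
Read 'a': q1→∅, q6→{q1, q5}; now {q1, q5}.
The final set {q1, q5} contains the accepting state q5.

Yes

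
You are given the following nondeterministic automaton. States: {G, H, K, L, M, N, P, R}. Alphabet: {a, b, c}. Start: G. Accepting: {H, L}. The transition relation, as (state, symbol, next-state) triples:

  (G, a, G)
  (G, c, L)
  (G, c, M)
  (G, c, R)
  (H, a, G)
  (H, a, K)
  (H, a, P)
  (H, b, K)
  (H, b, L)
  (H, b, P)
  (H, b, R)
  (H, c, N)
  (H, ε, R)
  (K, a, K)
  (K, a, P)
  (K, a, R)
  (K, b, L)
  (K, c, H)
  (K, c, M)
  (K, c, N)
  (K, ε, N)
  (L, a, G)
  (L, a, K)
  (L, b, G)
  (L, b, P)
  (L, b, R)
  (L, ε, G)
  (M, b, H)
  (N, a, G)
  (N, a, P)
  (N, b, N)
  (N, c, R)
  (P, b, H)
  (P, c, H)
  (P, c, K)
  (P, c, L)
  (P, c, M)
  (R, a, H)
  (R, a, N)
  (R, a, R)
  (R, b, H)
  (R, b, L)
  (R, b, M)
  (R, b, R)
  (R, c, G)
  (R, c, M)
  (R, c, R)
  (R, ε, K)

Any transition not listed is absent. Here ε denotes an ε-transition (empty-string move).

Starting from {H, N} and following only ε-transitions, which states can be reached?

Begin with {H, N}.
ε-move H → R; add R.
ε-move R → K; add K.

{H, K, N, R}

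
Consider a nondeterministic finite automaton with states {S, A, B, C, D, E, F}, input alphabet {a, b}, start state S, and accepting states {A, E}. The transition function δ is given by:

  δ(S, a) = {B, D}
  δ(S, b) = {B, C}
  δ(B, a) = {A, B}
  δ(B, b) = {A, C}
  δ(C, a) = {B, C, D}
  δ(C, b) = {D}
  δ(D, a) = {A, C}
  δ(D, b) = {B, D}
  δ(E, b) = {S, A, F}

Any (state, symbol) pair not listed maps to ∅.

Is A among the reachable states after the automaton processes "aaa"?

Start in {S}.
Read 'a': {S} → {B, D}.
Read 'a': {B, D} → {A, B, C}.
Read 'a': {A, B, C} → {A, B, C, D}.
State A is in {A, B, C, D}.

Yes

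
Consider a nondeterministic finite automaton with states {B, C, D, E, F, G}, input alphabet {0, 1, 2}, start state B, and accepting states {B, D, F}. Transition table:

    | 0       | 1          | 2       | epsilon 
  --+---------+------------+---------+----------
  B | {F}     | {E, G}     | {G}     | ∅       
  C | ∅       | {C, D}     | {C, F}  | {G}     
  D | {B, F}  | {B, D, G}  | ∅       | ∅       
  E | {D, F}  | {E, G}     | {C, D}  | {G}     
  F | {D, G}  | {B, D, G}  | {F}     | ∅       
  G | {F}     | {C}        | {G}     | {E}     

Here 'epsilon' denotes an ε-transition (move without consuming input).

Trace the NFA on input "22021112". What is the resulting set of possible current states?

{C, D, E, F, G}

Start in {B}.
Read '2': B→{G}; union {G}; ε-closure = {E, G}.
Read '2': E→{C, D}, G→{G}; union {C, D, G}; ε-closure = {C, D, E, G}.
Read '0': C→∅, D→{B, F}, E→{D, F}, G→{F}; now {B, D, F}.
Read '2': B→{G}, D→∅, F→{F}; union {F, G}; ε-closure = {E, F, G}.
Read '1': E→{E, G}, F→{B, D, G}, G→{C}; now {B, C, D, E, G}.
Read '1': B→{E, G}, C→{C, D}, D→{B, D, G}, E→{E, G}, G→{C}; now {B, C, D, E, G}.
Read '1': B→{E, G}, C→{C, D}, D→{B, D, G}, E→{E, G}, G→{C}; now {B, C, D, E, G}.
Read '2': B→{G}, C→{C, F}, D→∅, E→{C, D}, G→{G}; union {C, D, F, G}; ε-closure = {C, D, E, F, G}.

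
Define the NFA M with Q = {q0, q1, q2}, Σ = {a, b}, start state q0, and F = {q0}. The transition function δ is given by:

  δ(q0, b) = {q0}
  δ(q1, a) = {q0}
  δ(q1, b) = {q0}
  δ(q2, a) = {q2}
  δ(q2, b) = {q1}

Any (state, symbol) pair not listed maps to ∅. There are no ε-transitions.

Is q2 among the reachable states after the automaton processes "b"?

No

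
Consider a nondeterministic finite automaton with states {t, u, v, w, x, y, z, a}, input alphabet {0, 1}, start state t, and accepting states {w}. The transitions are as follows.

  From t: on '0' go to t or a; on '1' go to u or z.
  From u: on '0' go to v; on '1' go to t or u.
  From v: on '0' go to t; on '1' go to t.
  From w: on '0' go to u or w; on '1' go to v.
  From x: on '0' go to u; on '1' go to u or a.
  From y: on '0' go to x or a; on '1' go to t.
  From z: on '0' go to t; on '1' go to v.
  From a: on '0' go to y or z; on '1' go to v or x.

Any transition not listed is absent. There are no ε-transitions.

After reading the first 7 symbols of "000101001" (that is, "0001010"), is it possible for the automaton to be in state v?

Yes

Start in {t}.
Read '0': t→{t, a}; now {t, a}.
Read '0': t→{t, a}, a→{y, z}; now {t, y, z, a}.
Read '0': t→{t, a}, y→{x, a}, z→{t}, a→{y, z}; now {t, x, y, z, a}.
Read '1': t→{u, z}, x→{u, a}, y→{t}, z→{v}, a→{v, x}; now {t, u, v, x, z, a}.
Read '0': t→{t, a}, u→{v}, v→{t}, x→{u}, z→{t}, a→{y, z}; now {t, u, v, y, z, a}.
Read '1': t→{u, z}, u→{t, u}, v→{t}, y→{t}, z→{v}, a→{v, x}; now {t, u, v, x, z}.
Read '0': t→{t, a}, u→{v}, v→{t}, x→{u}, z→{t}; now {t, u, v, a}.
State v is in {t, u, v, a}.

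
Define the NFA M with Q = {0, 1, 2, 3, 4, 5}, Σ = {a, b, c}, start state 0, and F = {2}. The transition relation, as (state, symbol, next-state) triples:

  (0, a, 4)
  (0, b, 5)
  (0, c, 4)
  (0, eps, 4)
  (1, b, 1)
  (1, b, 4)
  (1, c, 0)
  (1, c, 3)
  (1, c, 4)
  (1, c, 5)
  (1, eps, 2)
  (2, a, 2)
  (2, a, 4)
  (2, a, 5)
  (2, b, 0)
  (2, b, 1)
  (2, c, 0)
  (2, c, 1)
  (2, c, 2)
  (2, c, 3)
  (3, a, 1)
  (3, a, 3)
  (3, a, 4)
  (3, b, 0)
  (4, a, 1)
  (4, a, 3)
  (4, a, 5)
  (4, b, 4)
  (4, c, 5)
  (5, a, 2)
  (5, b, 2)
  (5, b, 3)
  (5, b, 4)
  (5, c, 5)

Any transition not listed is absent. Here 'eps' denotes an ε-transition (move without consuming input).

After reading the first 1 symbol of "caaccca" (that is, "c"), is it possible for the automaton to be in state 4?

Start: ε-closure({0}) = {0, 4}.
Read 'c': {0, 4} → {4, 5}.
State 4 is in {4, 5}.

Yes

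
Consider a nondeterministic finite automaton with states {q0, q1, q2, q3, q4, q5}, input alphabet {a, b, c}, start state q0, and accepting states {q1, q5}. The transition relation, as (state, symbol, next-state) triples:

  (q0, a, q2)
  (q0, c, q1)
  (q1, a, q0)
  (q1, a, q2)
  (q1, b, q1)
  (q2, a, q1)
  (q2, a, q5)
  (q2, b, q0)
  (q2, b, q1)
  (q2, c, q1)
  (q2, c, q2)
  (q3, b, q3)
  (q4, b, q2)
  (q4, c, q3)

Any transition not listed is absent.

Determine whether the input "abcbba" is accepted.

Start in {q0}.
Read 'a': q0→{q2}; now {q2}.
Read 'b': q2→{q0, q1}; now {q0, q1}.
Read 'c': q0→{q1}, q1→∅; now {q1}.
Read 'b': q1→{q1}; now {q1}.
Read 'b': q1→{q1}; now {q1}.
Read 'a': q1→{q0, q2}; now {q0, q2}.
The final set {q0, q2} contains no accepting state.

No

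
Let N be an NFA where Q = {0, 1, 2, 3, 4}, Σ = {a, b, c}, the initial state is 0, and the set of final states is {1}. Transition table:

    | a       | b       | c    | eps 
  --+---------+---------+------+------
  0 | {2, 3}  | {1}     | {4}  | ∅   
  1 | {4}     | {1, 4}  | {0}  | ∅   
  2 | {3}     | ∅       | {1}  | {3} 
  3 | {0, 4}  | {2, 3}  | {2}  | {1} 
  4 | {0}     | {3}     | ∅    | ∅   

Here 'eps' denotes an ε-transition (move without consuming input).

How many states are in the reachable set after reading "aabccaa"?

Start in {0}.
Read 'a': {0} → {1, 2, 3}.
Read 'a': {1, 2, 3} → {0, 1, 3, 4}.
Read 'b': {0, 1, 3, 4} → {1, 2, 3, 4}.
Read 'c': {1, 2, 3, 4} → {0, 1, 2, 3}.
Read 'c': {0, 1, 2, 3} → {0, 1, 2, 3, 4}.
Read 'a': {0, 1, 2, 3, 4} → {0, 1, 2, 3, 4}.
Read 'a': {0, 1, 2, 3, 4} → {0, 1, 2, 3, 4}.
That set has 5 states.

5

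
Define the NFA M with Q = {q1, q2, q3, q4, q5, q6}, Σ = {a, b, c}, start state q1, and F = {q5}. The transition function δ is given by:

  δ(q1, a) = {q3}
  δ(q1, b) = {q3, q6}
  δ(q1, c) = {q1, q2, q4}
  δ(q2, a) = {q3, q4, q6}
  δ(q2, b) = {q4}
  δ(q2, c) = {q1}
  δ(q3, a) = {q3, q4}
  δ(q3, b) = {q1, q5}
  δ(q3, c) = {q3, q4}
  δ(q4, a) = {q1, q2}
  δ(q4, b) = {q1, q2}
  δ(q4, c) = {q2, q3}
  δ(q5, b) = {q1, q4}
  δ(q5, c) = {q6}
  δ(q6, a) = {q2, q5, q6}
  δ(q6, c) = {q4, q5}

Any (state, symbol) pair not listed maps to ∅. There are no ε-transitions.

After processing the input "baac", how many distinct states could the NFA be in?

Start in {q1}.
Read 'b': {q1} → {q3, q6}.
Read 'a': {q3, q6} → {q2, q3, q4, q5, q6}.
Read 'a': {q2, q3, q4, q5, q6} → {q1, q2, q3, q4, q5, q6}.
Read 'c': {q1, q2, q3, q4, q5, q6} → {q1, q2, q3, q4, q5, q6}.
That set has 6 states.

6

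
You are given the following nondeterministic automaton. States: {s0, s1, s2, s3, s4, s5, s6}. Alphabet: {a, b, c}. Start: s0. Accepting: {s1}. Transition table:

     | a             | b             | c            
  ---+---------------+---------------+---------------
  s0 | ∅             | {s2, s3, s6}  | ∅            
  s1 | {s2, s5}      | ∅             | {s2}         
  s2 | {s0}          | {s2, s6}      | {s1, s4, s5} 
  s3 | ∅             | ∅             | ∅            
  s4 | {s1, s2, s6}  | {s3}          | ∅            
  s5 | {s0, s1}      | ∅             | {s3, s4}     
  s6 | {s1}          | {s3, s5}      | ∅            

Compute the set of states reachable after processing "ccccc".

Start in {s0}.
Read 'c': s0→∅; now ∅.
The set is empty and remains empty for the remaining 4 symbols.

∅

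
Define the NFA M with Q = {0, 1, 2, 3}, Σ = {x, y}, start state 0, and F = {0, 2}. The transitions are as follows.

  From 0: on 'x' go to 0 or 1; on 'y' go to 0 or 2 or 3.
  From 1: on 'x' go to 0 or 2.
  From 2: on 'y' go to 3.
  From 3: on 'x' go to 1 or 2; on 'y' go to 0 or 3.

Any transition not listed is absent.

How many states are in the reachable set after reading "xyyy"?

3

Start in {0}.
Read 'x': {0} → {0, 1}.
Read 'y': {0, 1} → {0, 2, 3}.
Read 'y': {0, 2, 3} → {0, 2, 3}.
Read 'y': {0, 2, 3} → {0, 2, 3}.
That set has 3 states.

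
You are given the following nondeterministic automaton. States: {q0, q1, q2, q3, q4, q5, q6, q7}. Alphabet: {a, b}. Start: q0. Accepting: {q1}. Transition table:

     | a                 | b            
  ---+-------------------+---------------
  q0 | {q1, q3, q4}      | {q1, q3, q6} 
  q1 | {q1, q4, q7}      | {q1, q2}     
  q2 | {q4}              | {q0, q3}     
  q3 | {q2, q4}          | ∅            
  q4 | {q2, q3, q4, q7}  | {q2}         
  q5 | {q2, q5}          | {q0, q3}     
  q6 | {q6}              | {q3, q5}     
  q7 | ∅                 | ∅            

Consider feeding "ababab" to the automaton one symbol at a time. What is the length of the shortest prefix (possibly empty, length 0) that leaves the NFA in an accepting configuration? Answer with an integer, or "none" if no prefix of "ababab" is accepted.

Start in {q0}.
Read 'a': q0→{q1, q3, q4}; now {q1, q3, q4}.
None of the earlier sets intersect F, but {q1, q3, q4} does.

1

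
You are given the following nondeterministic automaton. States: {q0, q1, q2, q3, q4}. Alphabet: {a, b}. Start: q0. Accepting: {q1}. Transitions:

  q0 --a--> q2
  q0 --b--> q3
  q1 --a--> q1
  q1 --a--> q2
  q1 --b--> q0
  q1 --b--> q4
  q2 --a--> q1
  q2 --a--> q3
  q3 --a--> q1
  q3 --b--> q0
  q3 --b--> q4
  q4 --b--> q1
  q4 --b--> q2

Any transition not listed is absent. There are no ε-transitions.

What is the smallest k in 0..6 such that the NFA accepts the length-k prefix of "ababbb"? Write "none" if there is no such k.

none

Start in {q0}.
Read 'a': {q0} → {q2}.
Read 'b': {q2} → ∅.
The set is empty and remains empty for the remaining 4 symbols.
No reachable set along the way intersects F.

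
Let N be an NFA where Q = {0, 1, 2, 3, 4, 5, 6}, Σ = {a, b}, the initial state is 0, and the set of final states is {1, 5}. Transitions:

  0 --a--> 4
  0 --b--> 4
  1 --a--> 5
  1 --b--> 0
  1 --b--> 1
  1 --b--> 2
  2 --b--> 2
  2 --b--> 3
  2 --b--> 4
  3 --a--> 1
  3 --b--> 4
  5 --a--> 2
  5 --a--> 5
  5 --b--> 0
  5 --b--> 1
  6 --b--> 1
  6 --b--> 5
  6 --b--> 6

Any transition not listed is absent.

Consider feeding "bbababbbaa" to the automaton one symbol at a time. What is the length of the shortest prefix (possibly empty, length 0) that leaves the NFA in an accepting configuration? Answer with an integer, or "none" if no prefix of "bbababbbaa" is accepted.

none

Start in {0}.
Read 'b': 0→{4}; now {4}.
Read 'b': 4→∅; now ∅.
The set is empty and remains empty for the remaining 8 symbols.
No reachable set along the way intersects F.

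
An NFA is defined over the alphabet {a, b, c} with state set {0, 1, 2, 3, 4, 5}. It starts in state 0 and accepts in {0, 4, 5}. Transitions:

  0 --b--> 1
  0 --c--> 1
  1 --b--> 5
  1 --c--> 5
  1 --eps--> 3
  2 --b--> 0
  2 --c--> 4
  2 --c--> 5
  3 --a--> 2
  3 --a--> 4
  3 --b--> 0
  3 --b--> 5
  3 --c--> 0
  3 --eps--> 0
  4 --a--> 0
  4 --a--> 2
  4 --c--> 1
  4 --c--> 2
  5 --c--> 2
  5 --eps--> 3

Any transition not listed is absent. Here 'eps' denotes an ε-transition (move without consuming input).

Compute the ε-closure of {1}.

{0, 1, 3}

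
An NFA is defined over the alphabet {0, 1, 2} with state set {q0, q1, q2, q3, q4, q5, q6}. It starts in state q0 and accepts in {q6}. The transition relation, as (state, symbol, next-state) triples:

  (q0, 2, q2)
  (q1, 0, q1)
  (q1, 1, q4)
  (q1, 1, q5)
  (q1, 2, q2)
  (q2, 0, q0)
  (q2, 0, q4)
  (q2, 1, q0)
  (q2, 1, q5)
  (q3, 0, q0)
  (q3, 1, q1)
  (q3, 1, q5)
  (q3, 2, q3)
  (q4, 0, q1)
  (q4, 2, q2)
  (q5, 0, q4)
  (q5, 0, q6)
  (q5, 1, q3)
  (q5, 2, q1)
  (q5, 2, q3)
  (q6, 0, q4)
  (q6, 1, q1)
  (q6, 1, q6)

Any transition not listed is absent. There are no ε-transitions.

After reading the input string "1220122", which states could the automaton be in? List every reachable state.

Start in {q0}.
Read '1': q0→∅; now ∅.
The set is empty and remains empty for the remaining 6 symbols.

∅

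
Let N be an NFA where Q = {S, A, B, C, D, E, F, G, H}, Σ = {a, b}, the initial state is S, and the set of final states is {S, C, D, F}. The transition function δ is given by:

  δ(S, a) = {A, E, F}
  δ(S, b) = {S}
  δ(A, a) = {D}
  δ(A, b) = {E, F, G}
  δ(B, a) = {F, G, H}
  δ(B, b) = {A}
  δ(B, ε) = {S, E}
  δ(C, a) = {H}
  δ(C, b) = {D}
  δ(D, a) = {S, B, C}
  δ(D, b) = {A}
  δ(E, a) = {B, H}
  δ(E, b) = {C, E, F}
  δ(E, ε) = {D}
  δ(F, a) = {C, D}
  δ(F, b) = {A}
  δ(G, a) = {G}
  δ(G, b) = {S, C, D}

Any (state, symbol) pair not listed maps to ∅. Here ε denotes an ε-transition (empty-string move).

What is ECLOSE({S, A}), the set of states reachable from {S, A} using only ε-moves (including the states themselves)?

{S, A}

Begin with {S, A}.
No ε-moves leave this set, so the closure equals the set itself.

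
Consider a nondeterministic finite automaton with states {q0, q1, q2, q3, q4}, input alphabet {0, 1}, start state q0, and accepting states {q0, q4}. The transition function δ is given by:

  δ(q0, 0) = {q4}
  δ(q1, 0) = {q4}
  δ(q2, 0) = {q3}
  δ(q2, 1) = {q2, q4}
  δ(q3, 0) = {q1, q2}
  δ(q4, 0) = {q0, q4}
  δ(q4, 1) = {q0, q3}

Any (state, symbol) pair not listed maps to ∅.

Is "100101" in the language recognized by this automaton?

Start in {q0}.
Read '1': q0→∅; now ∅.
The set is empty and remains empty for the remaining 5 symbols.
The final set ∅ contains no accepting state.

No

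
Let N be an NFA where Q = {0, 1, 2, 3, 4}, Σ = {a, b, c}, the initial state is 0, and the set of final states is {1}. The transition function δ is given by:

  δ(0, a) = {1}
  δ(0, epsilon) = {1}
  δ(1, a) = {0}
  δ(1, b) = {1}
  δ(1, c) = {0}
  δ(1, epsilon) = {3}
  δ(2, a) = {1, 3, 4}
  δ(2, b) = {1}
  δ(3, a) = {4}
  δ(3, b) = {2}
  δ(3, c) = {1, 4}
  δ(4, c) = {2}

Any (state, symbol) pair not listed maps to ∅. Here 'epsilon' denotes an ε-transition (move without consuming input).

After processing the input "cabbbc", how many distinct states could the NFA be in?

4

Start: ε-closure({0}) = {0, 1, 3}.
Read 'c': 0→∅, 1→{0}, 3→{1, 4}; union {0, 1, 4}; ε-closure = {0, 1, 3, 4}.
Read 'a': 0→{1}, 1→{0}, 3→{4}, 4→∅; union {0, 1, 4}; ε-closure = {0, 1, 3, 4}.
Read 'b': 0→∅, 1→{1}, 3→{2}, 4→∅; union {1, 2}; ε-closure = {1, 2, 3}.
Read 'b': 1→{1}, 2→{1}, 3→{2}; union {1, 2}; ε-closure = {1, 2, 3}.
Read 'b': 1→{1}, 2→{1}, 3→{2}; union {1, 2}; ε-closure = {1, 2, 3}.
Read 'c': 1→{0}, 2→∅, 3→{1, 4}; union {0, 1, 4}; ε-closure = {0, 1, 3, 4}.
That set has 4 states.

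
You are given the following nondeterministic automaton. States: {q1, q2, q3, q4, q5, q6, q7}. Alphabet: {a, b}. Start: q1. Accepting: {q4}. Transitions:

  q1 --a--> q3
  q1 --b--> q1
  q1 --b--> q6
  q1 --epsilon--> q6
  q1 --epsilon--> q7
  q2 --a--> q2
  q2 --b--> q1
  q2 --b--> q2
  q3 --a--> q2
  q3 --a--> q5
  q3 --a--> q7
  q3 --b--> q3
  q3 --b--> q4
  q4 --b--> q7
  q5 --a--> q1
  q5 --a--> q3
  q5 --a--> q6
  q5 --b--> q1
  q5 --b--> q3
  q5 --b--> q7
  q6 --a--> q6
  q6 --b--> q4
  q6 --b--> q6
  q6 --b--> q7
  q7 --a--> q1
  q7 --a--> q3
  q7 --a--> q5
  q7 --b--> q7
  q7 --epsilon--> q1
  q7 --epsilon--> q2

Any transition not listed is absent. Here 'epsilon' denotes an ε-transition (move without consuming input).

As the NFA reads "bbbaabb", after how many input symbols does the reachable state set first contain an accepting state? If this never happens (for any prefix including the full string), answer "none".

Start: ε-closure({q1}) = {q1, q2, q6, q7}.
Read 'b': q1→{q1, q6}, q2→{q1, q2}, q6→{q4, q6, q7}, q7→{q7}; now {q1, q2, q4, q6, q7}.
None of the earlier sets intersect F, but {q1, q2, q4, q6, q7} does.

1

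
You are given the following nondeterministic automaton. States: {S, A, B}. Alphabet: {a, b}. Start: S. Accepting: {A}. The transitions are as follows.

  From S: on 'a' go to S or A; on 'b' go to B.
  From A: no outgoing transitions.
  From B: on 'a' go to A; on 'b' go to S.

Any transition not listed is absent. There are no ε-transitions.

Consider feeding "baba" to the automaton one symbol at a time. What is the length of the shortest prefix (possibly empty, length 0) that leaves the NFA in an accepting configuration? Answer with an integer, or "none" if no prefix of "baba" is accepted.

2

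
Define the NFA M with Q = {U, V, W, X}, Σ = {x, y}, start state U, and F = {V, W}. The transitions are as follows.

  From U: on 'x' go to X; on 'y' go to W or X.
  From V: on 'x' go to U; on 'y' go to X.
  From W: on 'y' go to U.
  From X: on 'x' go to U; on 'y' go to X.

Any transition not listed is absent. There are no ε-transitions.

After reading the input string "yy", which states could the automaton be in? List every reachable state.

Start in {U}.
Read 'y': {U} → {W, X}.
Read 'y': {W, X} → {U, X}.

{U, X}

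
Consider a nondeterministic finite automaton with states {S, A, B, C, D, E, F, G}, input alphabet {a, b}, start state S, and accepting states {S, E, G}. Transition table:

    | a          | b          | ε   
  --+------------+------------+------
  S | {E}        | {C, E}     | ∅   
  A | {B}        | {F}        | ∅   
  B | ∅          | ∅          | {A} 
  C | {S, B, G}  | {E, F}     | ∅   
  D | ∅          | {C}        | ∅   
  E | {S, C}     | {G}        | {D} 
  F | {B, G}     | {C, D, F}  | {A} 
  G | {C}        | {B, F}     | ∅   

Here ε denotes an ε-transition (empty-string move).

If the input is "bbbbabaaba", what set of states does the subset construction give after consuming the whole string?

{S, A, B, C, G}

Start in {S}.
Read 'b': S→{C, E}; union {C, E}; ε-closure = {C, D, E}.
Read 'b': C→{E, F}, D→{C}, E→{G}; union {C, E, F, G}; ε-closure = {A, C, D, E, F, G}.
Read 'b': A→{F}, C→{E, F}, D→{C}, E→{G}, F→{C, D, F}, G→{B, F}; union {B, C, D, E, F, G}; ε-closure = {A, B, C, D, E, F, G}.
Read 'b': A→{F}, B→∅, C→{E, F}, D→{C}, E→{G}, F→{C, D, F}, G→{B, F}; union {B, C, D, E, F, G}; ε-closure = {A, B, C, D, E, F, G}.
Read 'a': A→{B}, B→∅, C→{S, B, G}, D→∅, E→{S, C}, F→{B, G}, G→{C}; union {S, B, C, G}; ε-closure = {S, A, B, C, G}.
Read 'b': S→{C, E}, A→{F}, B→∅, C→{E, F}, G→{B, F}; union {B, C, E, F}; ε-closure = {A, B, C, D, E, F}.
Read 'a': A→{B}, B→∅, C→{S, B, G}, D→∅, E→{S, C}, F→{B, G}; union {S, B, C, G}; ε-closure = {S, A, B, C, G}.
Read 'a': S→{E}, A→{B}, B→∅, C→{S, B, G}, G→{C}; union {S, B, C, E, G}; ε-closure = {S, A, B, C, D, E, G}.
Read 'b': S→{C, E}, A→{F}, B→∅, C→{E, F}, D→{C}, E→{G}, G→{B, F}; union {B, C, E, F, G}; ε-closure = {A, B, C, D, E, F, G}.
Read 'a': A→{B}, B→∅, C→{S, B, G}, D→∅, E→{S, C}, F→{B, G}, G→{C}; union {S, B, C, G}; ε-closure = {S, A, B, C, G}.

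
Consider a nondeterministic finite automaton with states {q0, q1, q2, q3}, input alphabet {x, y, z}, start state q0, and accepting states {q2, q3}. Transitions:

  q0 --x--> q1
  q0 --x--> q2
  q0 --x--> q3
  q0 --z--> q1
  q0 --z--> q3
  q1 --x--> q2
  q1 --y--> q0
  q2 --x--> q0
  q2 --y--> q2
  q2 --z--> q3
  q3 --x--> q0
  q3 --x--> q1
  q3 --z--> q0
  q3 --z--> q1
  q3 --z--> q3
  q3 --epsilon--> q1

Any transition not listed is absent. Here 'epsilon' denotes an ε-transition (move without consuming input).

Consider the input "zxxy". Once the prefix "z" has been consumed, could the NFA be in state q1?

Start in {q0}.
Read 'z': q0→{q1, q3}; now {q1, q3}.
State q1 is in {q1, q3}.

Yes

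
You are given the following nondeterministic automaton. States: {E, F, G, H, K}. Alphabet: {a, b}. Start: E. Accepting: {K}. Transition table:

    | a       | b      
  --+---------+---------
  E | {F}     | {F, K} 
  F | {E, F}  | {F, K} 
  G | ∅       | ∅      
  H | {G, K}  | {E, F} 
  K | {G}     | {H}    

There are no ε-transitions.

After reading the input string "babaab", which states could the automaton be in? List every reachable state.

Start in {E}.
Read 'b': E→{F, K}; now {F, K}.
Read 'a': F→{E, F}, K→{G}; now {E, F, G}.
Read 'b': E→{F, K}, F→{F, K}, G→∅; now {F, K}.
Read 'a': F→{E, F}, K→{G}; now {E, F, G}.
Read 'a': E→{F}, F→{E, F}, G→∅; now {E, F}.
Read 'b': E→{F, K}, F→{F, K}; now {F, K}.

{F, K}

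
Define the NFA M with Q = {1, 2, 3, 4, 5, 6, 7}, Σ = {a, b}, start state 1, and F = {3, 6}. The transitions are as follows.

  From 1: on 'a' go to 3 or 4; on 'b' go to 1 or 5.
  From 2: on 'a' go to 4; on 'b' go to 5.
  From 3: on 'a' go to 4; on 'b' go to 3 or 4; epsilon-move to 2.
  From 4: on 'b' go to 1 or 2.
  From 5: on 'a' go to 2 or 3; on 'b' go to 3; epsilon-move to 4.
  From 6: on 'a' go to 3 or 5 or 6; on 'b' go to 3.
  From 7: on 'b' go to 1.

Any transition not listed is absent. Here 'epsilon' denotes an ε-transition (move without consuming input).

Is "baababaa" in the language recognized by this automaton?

Start in {1}.
Read 'b': 1→{1, 5}; union {1, 5}; ε-closure = {1, 4, 5}.
Read 'a': 1→{3, 4}, 4→∅, 5→{2, 3}; now {2, 3, 4}.
Read 'a': 2→{4}, 3→{4}, 4→∅; now {4}.
Read 'b': 4→{1, 2}; now {1, 2}.
Read 'a': 1→{3, 4}, 2→{4}; union {3, 4}; ε-closure = {2, 3, 4}.
Read 'b': 2→{5}, 3→{3, 4}, 4→{1, 2}; now {1, 2, 3, 4, 5}.
Read 'a': 1→{3, 4}, 2→{4}, 3→{4}, 4→∅, 5→{2, 3}; now {2, 3, 4}.
Read 'a': 2→{4}, 3→{4}, 4→∅; now {4}.
The final set {4} contains no accepting state.

No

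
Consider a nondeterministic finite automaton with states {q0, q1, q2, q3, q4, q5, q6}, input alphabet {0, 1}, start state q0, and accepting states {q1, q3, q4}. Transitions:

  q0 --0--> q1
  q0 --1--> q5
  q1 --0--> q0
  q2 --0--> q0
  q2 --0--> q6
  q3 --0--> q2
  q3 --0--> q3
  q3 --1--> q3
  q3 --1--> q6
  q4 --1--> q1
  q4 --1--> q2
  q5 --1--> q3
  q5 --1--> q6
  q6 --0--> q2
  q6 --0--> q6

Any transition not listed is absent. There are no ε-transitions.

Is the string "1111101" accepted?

Start in {q0}.
Read '1': q0→{q5}; now {q5}.
Read '1': q5→{q3, q6}; now {q3, q6}.
Read '1': q3→{q3, q6}, q6→∅; now {q3, q6}.
Read '1': q3→{q3, q6}, q6→∅; now {q3, q6}.
Read '1': q3→{q3, q6}, q6→∅; now {q3, q6}.
Read '0': q3→{q2, q3}, q6→{q2, q6}; now {q2, q3, q6}.
Read '1': q2→∅, q3→{q3, q6}, q6→∅; now {q3, q6}.
The final set {q3, q6} contains the accepting state q3.

Yes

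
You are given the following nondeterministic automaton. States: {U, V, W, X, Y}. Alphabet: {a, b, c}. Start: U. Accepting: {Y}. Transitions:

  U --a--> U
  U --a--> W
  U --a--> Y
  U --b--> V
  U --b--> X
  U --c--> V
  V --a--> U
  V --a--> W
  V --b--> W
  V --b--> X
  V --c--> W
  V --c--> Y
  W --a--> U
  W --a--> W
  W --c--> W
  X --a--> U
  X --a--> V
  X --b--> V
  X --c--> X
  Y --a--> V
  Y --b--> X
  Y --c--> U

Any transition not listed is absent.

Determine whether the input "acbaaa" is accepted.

Start in {U}.
Read 'a': U→{U, W, Y}; now {U, W, Y}.
Read 'c': U→{V}, W→{W}, Y→{U}; now {U, V, W}.
Read 'b': U→{V, X}, V→{W, X}, W→∅; now {V, W, X}.
Read 'a': V→{U, W}, W→{U, W}, X→{U, V}; now {U, V, W}.
Read 'a': U→{U, W, Y}, V→{U, W}, W→{U, W}; now {U, W, Y}.
Read 'a': U→{U, W, Y}, W→{U, W}, Y→{V}; now {U, V, W, Y}.
The final set {U, V, W, Y} contains the accepting state Y.

Yes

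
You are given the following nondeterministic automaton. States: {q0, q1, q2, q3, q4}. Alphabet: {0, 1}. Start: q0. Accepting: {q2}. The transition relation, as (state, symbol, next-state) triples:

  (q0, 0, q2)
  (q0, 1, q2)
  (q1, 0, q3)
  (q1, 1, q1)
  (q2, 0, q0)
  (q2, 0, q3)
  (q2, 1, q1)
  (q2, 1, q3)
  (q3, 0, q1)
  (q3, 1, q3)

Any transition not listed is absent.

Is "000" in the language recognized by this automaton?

Start in {q0}.
Read '0': q0→{q2}; now {q2}.
Read '0': q2→{q0, q3}; now {q0, q3}.
Read '0': q0→{q2}, q3→{q1}; now {q1, q2}.
The final set {q1, q2} contains the accepting state q2.

Yes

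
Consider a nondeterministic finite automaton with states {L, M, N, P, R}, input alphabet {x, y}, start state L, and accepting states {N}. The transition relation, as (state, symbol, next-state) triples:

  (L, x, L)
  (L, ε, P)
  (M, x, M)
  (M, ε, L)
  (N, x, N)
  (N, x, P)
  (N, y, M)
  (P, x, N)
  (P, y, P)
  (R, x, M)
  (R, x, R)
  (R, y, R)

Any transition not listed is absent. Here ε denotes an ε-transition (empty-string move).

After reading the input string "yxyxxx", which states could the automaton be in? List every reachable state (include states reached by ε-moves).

Start: ε-closure({L}) = {L, P}.
Read 'y': L→∅, P→{P}; now {P}.
Read 'x': P→{N}; now {N}.
Read 'y': N→{M}; union {M}; ε-closure = {L, M, P}.
Read 'x': L→{L}, M→{M}, P→{N}; union {L, M, N}; ε-closure = {L, M, N, P}.
Read 'x': L→{L}, M→{M}, N→{N, P}, P→{N}; now {L, M, N, P}.
Read 'x': L→{L}, M→{M}, N→{N, P}, P→{N}; now {L, M, N, P}.

{L, M, N, P}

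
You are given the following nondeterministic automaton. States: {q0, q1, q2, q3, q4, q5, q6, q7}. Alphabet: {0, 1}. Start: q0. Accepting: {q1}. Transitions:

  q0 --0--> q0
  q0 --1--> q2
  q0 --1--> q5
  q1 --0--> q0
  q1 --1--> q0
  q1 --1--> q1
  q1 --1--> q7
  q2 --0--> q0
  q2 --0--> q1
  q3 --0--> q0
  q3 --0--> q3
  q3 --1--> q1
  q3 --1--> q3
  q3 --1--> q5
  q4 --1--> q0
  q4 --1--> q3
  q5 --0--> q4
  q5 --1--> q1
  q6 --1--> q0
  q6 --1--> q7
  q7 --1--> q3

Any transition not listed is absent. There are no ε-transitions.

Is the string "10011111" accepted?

Yes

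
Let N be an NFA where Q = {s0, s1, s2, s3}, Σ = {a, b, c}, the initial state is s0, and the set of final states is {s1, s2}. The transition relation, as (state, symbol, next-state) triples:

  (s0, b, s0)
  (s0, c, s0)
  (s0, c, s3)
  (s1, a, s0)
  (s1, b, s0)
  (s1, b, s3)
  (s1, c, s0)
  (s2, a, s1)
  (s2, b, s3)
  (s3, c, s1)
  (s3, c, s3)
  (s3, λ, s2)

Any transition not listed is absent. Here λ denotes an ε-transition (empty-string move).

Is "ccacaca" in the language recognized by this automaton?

No

Start in {s0}.
Read 'c': s0→{s0, s3}; union {s0, s3}; ε-closure = {s0, s2, s3}.
Read 'c': s0→{s0, s3}, s2→∅, s3→{s1, s3}; union {s0, s1, s3}; ε-closure = {s0, s1, s2, s3}.
Read 'a': s0→∅, s1→{s0}, s2→{s1}, s3→∅; now {s0, s1}.
Read 'c': s0→{s0, s3}, s1→{s0}; union {s0, s3}; ε-closure = {s0, s2, s3}.
Read 'a': s0→∅, s2→{s1}, s3→∅; now {s1}.
Read 'c': s1→{s0}; now {s0}.
Read 'a': s0→∅; now ∅.
The final set ∅ contains no accepting state.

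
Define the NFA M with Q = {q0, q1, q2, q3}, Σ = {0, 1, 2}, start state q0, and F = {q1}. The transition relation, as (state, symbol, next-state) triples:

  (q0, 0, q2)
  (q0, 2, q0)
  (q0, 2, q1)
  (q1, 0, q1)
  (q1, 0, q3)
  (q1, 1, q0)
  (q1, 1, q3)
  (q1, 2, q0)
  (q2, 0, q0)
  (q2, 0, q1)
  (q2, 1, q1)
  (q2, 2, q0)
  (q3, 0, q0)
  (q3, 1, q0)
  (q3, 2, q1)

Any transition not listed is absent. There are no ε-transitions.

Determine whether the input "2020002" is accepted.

Start in {q0}.
Read '2': {q0} → {q0, q1}.
Read '0': {q0, q1} → {q1, q2, q3}.
Read '2': {q1, q2, q3} → {q0, q1}.
Read '0': {q0, q1} → {q1, q2, q3}.
Read '0': {q1, q2, q3} → {q0, q1, q3}.
Read '0': {q0, q1, q3} → {q0, q1, q2, q3}.
Read '2': {q0, q1, q2, q3} → {q0, q1}.
The final set {q0, q1} contains the accepting state q1.

Yes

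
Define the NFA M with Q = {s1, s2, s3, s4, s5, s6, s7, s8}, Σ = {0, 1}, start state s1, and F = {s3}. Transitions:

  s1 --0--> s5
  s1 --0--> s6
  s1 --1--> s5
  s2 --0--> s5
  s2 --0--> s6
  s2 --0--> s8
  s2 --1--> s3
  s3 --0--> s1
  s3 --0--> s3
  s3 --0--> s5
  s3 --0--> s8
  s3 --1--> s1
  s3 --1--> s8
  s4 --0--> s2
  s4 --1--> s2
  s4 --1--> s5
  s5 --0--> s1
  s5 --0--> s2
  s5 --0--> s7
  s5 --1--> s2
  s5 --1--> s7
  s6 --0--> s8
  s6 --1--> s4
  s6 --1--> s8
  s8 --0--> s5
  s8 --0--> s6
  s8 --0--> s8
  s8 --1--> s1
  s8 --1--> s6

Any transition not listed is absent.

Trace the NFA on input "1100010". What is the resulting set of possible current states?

Start in {s1}.
Read '1': {s1} → {s5}.
Read '1': {s5} → {s2, s7}.
Read '0': {s2, s7} → {s5, s6, s8}.
Read '0': {s5, s6, s8} → {s1, s2, s5, s6, s7, s8}.
Read '0': {s1, s2, s5, s6, s7, s8} → {s1, s2, s5, s6, s7, s8}.
Read '1': {s1, s2, s5, s6, s7, s8} → {s1, s2, s3, s4, s5, s6, s7, s8}.
Read '0': {s1, s2, s3, s4, s5, s6, s7, s8} → {s1, s2, s3, s5, s6, s7, s8}.

{s1, s2, s3, s5, s6, s7, s8}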